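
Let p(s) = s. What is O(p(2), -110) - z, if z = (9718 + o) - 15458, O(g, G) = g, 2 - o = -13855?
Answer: -8115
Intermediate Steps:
o = 13857 (o = 2 - 1*(-13855) = 2 + 13855 = 13857)
z = 8117 (z = (9718 + 13857) - 15458 = 23575 - 15458 = 8117)
O(p(2), -110) - z = 2 - 1*8117 = 2 - 8117 = -8115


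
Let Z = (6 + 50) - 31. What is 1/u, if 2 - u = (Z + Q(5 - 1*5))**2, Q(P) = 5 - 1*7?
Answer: -1/527 ≈ -0.0018975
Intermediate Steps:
Q(P) = -2 (Q(P) = 5 - 7 = -2)
Z = 25 (Z = 56 - 31 = 25)
u = -527 (u = 2 - (25 - 2)**2 = 2 - 1*23**2 = 2 - 1*529 = 2 - 529 = -527)
1/u = 1/(-527) = -1/527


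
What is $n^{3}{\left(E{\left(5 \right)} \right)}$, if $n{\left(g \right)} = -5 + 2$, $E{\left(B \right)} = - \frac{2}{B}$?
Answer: $-27$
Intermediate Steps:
$n{\left(g \right)} = -3$
$n^{3}{\left(E{\left(5 \right)} \right)} = \left(-3\right)^{3} = -27$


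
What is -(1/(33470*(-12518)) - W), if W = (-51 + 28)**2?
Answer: 221639076341/418977460 ≈ 529.00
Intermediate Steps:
W = 529 (W = (-23)**2 = 529)
-(1/(33470*(-12518)) - W) = -(1/(33470*(-12518)) - 1*529) = -((1/33470)*(-1/12518) - 529) = -(-1/418977460 - 529) = -1*(-221639076341/418977460) = 221639076341/418977460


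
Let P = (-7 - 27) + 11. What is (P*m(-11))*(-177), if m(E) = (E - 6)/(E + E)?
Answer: 69207/22 ≈ 3145.8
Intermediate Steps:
m(E) = (-6 + E)/(2*E) (m(E) = (-6 + E)/((2*E)) = (-6 + E)*(1/(2*E)) = (-6 + E)/(2*E))
P = -23 (P = -34 + 11 = -23)
(P*m(-11))*(-177) = -23*(-6 - 11)/(2*(-11))*(-177) = -23*(-1)*(-17)/(2*11)*(-177) = -23*17/22*(-177) = -391/22*(-177) = 69207/22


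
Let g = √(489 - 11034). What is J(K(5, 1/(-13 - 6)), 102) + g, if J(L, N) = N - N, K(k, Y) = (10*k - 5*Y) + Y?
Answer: I*√10545 ≈ 102.69*I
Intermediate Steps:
K(k, Y) = -4*Y + 10*k (K(k, Y) = (-5*Y + 10*k) + Y = -4*Y + 10*k)
J(L, N) = 0
g = I*√10545 (g = √(-10545) = I*√10545 ≈ 102.69*I)
J(K(5, 1/(-13 - 6)), 102) + g = 0 + I*√10545 = I*√10545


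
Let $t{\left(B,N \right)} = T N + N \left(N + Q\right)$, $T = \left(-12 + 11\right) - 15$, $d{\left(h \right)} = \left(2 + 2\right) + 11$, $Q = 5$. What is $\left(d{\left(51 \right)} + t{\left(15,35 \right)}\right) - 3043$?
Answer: $-2188$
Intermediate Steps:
$d{\left(h \right)} = 15$ ($d{\left(h \right)} = 4 + 11 = 15$)
$T = -16$ ($T = -1 - 15 = -16$)
$t{\left(B,N \right)} = - 16 N + N \left(5 + N\right)$ ($t{\left(B,N \right)} = - 16 N + N \left(N + 5\right) = - 16 N + N \left(5 + N\right)$)
$\left(d{\left(51 \right)} + t{\left(15,35 \right)}\right) - 3043 = \left(15 + 35 \left(-11 + 35\right)\right) - 3043 = \left(15 + 35 \cdot 24\right) - 3043 = \left(15 + 840\right) - 3043 = 855 - 3043 = -2188$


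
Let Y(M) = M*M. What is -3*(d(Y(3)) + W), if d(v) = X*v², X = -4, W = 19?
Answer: 915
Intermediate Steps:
Y(M) = M²
d(v) = -4*v²
-3*(d(Y(3)) + W) = -3*(-4*(3²)² + 19) = -3*(-4*9² + 19) = -3*(-4*81 + 19) = -3*(-324 + 19) = -3*(-305) = 915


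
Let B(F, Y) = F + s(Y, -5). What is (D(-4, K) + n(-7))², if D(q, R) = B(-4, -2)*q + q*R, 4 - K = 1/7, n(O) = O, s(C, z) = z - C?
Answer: 1521/49 ≈ 31.041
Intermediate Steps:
B(F, Y) = -5 + F - Y (B(F, Y) = F + (-5 - Y) = -5 + F - Y)
K = 27/7 (K = 4 - 1/7 = 4 - 1*⅐ = 4 - ⅐ = 27/7 ≈ 3.8571)
D(q, R) = -7*q + R*q (D(q, R) = (-5 - 4 - 1*(-2))*q + q*R = (-5 - 4 + 2)*q + R*q = -7*q + R*q)
(D(-4, K) + n(-7))² = (-4*(-7 + 27/7) - 7)² = (-4*(-22/7) - 7)² = (88/7 - 7)² = (39/7)² = 1521/49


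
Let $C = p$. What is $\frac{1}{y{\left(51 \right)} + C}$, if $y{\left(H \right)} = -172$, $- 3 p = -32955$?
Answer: $\frac{1}{10813} \approx 9.2481 \cdot 10^{-5}$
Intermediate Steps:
$p = 10985$ ($p = \left(- \frac{1}{3}\right) \left(-32955\right) = 10985$)
$C = 10985$
$\frac{1}{y{\left(51 \right)} + C} = \frac{1}{-172 + 10985} = \frac{1}{10813}$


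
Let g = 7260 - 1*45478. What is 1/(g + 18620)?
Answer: -1/19598 ≈ -5.1026e-5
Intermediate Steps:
g = -38218 (g = 7260 - 45478 = -38218)
1/(g + 18620) = 1/(-38218 + 18620) = 1/(-19598) = -1/19598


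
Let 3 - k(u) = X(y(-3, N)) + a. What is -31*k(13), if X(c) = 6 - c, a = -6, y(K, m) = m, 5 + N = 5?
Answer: -93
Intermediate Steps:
N = 0 (N = -5 + 5 = 0)
k(u) = 3 (k(u) = 3 - ((6 - 1*0) - 6) = 3 - ((6 + 0) - 6) = 3 - (6 - 6) = 3 - 1*0 = 3 + 0 = 3)
-31*k(13) = -31*3 = -93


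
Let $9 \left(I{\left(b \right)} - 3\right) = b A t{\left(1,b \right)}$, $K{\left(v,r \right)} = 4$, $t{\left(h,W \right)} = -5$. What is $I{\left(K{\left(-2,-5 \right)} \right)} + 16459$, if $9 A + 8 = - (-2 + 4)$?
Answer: $\frac{1333622}{81} \approx 16464.0$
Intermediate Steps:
$A = - \frac{10}{9}$ ($A = - \frac{8}{9} + \frac{\left(-1\right) \left(-2 + 4\right)}{9} = - \frac{8}{9} + \frac{\left(-1\right) 2}{9} = - \frac{8}{9} + \frac{1}{9} \left(-2\right) = - \frac{8}{9} - \frac{2}{9} = - \frac{10}{9} \approx -1.1111$)
$I{\left(b \right)} = 3 + \frac{50 b}{81}$ ($I{\left(b \right)} = 3 + \frac{b \left(- \frac{10}{9}\right) \left(-5\right)}{9} = 3 + \frac{- \frac{10 b}{9} \left(-5\right)}{9} = 3 + \frac{\frac{50}{9} b}{9} = 3 + \frac{50 b}{81}$)
$I{\left(K{\left(-2,-5 \right)} \right)} + 16459 = \left(3 + \frac{50}{81} \cdot 4\right) + 16459 = \left(3 + \frac{200}{81}\right) + 16459 = \frac{443}{81} + 16459 = \frac{1333622}{81}$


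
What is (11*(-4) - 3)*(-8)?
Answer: 376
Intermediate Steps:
(11*(-4) - 3)*(-8) = (-44 - 3)*(-8) = -47*(-8) = 376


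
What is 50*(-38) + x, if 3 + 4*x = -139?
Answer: -3871/2 ≈ -1935.5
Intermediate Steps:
x = -71/2 (x = -¾ + (¼)*(-139) = -¾ - 139/4 = -71/2 ≈ -35.500)
50*(-38) + x = 50*(-38) - 71/2 = -1900 - 71/2 = -3871/2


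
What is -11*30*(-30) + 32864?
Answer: 42764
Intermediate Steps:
-11*30*(-30) + 32864 = -330*(-30) + 32864 = 9900 + 32864 = 42764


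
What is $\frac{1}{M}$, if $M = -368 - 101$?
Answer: $- \frac{1}{469} \approx -0.0021322$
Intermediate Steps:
$M = -469$
$\frac{1}{M} = \frac{1}{-469} = - \frac{1}{469}$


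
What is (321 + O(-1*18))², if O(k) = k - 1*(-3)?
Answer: 93636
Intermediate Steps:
O(k) = 3 + k (O(k) = k + 3 = 3 + k)
(321 + O(-1*18))² = (321 + (3 - 1*18))² = (321 + (3 - 18))² = (321 - 15)² = 306² = 93636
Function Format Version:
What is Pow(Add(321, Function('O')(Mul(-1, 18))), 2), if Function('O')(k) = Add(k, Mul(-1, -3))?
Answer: 93636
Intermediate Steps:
Function('O')(k) = Add(3, k) (Function('O')(k) = Add(k, 3) = Add(3, k))
Pow(Add(321, Function('O')(Mul(-1, 18))), 2) = Pow(Add(321, Add(3, Mul(-1, 18))), 2) = Pow(Add(321, Add(3, -18)), 2) = Pow(Add(321, -15), 2) = Pow(306, 2) = 93636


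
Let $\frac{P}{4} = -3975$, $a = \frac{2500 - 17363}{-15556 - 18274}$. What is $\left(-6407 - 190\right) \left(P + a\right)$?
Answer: $\frac{3548408457789}{33830} \approx 1.0489 \cdot 10^{8}$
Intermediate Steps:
$a = \frac{14863}{33830}$ ($a = - \frac{14863}{-33830} = \left(-14863\right) \left(- \frac{1}{33830}\right) = \frac{14863}{33830} \approx 0.43934$)
$P = -15900$ ($P = 4 \left(-3975\right) = -15900$)
$\left(-6407 - 190\right) \left(P + a\right) = \left(-6407 - 190\right) \left(-15900 + \frac{14863}{33830}\right) = \left(-6597\right) \left(- \frac{537882137}{33830}\right) = \frac{3548408457789}{33830}$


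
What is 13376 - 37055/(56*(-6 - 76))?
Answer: 61459647/4592 ≈ 13384.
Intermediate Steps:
13376 - 37055/(56*(-6 - 76)) = 13376 - 37055/(56*(-82)) = 13376 - 37055/(-4592) = 13376 - 37055*(-1)/4592 = 13376 - 1*(-37055/4592) = 13376 + 37055/4592 = 61459647/4592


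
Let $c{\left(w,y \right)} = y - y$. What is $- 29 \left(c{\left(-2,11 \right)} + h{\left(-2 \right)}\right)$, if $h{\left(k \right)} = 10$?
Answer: $-290$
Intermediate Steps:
$c{\left(w,y \right)} = 0$
$- 29 \left(c{\left(-2,11 \right)} + h{\left(-2 \right)}\right) = - 29 \left(0 + 10\right) = \left(-29\right) 10 = -290$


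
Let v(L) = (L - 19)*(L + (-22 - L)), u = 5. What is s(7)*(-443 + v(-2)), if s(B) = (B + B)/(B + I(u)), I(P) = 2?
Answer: 266/9 ≈ 29.556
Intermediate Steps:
v(L) = 418 - 22*L (v(L) = (-19 + L)*(-22) = 418 - 22*L)
s(B) = 2*B/(2 + B) (s(B) = (B + B)/(B + 2) = (2*B)/(2 + B) = 2*B/(2 + B))
s(7)*(-443 + v(-2)) = (2*7/(2 + 7))*(-443 + (418 - 22*(-2))) = (2*7/9)*(-443 + (418 + 44)) = (2*7*(⅑))*(-443 + 462) = (14/9)*19 = 266/9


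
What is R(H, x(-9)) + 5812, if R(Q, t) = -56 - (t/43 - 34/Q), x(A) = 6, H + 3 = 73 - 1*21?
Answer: 12129060/2107 ≈ 5756.6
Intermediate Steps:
H = 49 (H = -3 + (73 - 1*21) = -3 + (73 - 21) = -3 + 52 = 49)
R(Q, t) = -56 + 34/Q - t/43 (R(Q, t) = -56 - (t*(1/43) - 34/Q) = -56 - (t/43 - 34/Q) = -56 - (-34/Q + t/43) = -56 + (34/Q - t/43) = -56 + 34/Q - t/43)
R(H, x(-9)) + 5812 = (-56 + 34/49 - 1/43*6) + 5812 = (-56 + 34*(1/49) - 6/43) + 5812 = (-56 + 34/49 - 6/43) + 5812 = -116824/2107 + 5812 = 12129060/2107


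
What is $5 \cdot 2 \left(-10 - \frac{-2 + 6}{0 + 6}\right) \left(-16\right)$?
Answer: $\frac{5120}{3} \approx 1706.7$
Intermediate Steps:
$5 \cdot 2 \left(-10 - \frac{-2 + 6}{0 + 6}\right) \left(-16\right) = 10 \left(-10 - \frac{4}{6}\right) \left(-16\right) = 10 \left(-10 - 4 \cdot \frac{1}{6}\right) \left(-16\right) = 10 \left(-10 - \frac{2}{3}\right) \left(-16\right) = 10 \left(- \frac{32}{3}\right) \left(-16\right) = \left(- \frac{320}{3}\right) \left(-16\right) = \frac{5120}{3}$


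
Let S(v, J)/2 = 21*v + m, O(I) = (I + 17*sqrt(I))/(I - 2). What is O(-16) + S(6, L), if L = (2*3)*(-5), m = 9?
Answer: 2438/9 - 34*I/9 ≈ 270.89 - 3.7778*I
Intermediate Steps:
L = -30 (L = 6*(-5) = -30)
O(I) = (I + 17*sqrt(I))/(-2 + I)
S(v, J) = 18 + 42*v (S(v, J) = 2*(21*v + 9) = 2*(9 + 21*v) = 18 + 42*v)
O(-16) + S(6, L) = (-16 + 17*sqrt(-16))/(-2 - 16) + (18 + 42*6) = (-16 + 17*(4*I))/(-18) + (18 + 252) = -(-16 + 68*I)/18 + 270 = (8/9 - 34*I/9) + 270 = 2438/9 - 34*I/9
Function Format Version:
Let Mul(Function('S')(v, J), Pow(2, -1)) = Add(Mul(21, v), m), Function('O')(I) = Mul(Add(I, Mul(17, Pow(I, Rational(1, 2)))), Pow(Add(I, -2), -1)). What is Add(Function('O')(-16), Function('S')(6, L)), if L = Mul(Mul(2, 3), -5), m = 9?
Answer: Add(Rational(2438, 9), Mul(Rational(-34, 9), I)) ≈ Add(270.89, Mul(-3.7778, I))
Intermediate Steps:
L = -30 (L = Mul(6, -5) = -30)
Function('O')(I) = Mul(Pow(Add(-2, I), -1), Add(I, Mul(17, Pow(I, Rational(1, 2))))) (Function('O')(I) = Mul(Add(I, Mul(17, Pow(I, Rational(1, 2)))), Pow(Add(-2, I), -1)) = Mul(Pow(Add(-2, I), -1), Add(I, Mul(17, Pow(I, Rational(1, 2))))))
Function('S')(v, J) = Add(18, Mul(42, v)) (Function('S')(v, J) = Mul(2, Add(Mul(21, v), 9)) = Mul(2, Add(9, Mul(21, v))) = Add(18, Mul(42, v)))
Add(Function('O')(-16), Function('S')(6, L)) = Add(Mul(Pow(Add(-2, -16), -1), Add(-16, Mul(17, Pow(-16, Rational(1, 2))))), Add(18, Mul(42, 6))) = Add(Mul(Pow(-18, -1), Add(-16, Mul(17, Mul(4, I)))), Add(18, 252)) = Add(Mul(Rational(-1, 18), Add(-16, Mul(68, I))), 270) = Add(Add(Rational(8, 9), Mul(Rational(-34, 9), I)), 270) = Add(Rational(2438, 9), Mul(Rational(-34, 9), I))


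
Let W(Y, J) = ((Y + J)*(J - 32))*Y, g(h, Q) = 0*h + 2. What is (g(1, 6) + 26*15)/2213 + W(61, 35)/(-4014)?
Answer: -2072472/493499 ≈ -4.1995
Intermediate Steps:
g(h, Q) = 2 (g(h, Q) = 0 + 2 = 2)
W(Y, J) = Y*(-32 + J)*(J + Y) (W(Y, J) = ((J + Y)*(-32 + J))*Y = ((-32 + J)*(J + Y))*Y = Y*(-32 + J)*(J + Y))
(g(1, 6) + 26*15)/2213 + W(61, 35)/(-4014) = (2 + 26*15)/2213 + (61*(35² - 32*35 - 32*61 + 35*61))/(-4014) = (2 + 390)*(1/2213) + (61*(1225 - 1120 - 1952 + 2135))*(-1/4014) = 392*(1/2213) + (61*288)*(-1/4014) = 392/2213 + 17568*(-1/4014) = 392/2213 - 976/223 = -2072472/493499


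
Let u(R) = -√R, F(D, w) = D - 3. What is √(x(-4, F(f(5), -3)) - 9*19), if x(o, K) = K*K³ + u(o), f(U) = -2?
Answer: √(454 - 2*I) ≈ 21.307 - 0.04693*I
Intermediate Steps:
F(D, w) = -3 + D
x(o, K) = K⁴ - √o (x(o, K) = K*K³ - √o = K⁴ - √o)
√(x(-4, F(f(5), -3)) - 9*19) = √(((-3 - 2)⁴ - √(-4)) - 9*19) = √(((-5)⁴ - 2*I) - 171) = √((625 - 2*I) - 171) = √(454 - 2*I)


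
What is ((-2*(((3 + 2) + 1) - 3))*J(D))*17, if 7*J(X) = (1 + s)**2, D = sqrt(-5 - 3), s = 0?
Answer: -102/7 ≈ -14.571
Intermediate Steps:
D = 2*I*sqrt(2) (D = sqrt(-8) = 2*I*sqrt(2) ≈ 2.8284*I)
J(X) = 1/7 (J(X) = (1 + 0)**2/7 = (1/7)*1**2 = (1/7)*1 = 1/7)
((-2*(((3 + 2) + 1) - 3))*J(D))*17 = (-2*(((3 + 2) + 1) - 3)*(1/7))*17 = (-2*((5 + 1) - 3)*(1/7))*17 = (-2*(6 - 3)*(1/7))*17 = (-2*3*(1/7))*17 = -6*1/7*17 = -6/7*17 = -102/7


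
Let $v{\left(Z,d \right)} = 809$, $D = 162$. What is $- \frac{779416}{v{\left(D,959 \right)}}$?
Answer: $- \frac{779416}{809} \approx -963.43$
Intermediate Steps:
$- \frac{779416}{v{\left(D,959 \right)}} = - \frac{779416}{809}$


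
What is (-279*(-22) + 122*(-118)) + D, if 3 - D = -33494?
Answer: 25239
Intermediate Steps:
D = 33497 (D = 3 - 1*(-33494) = 3 + 33494 = 33497)
(-279*(-22) + 122*(-118)) + D = (-279*(-22) + 122*(-118)) + 33497 = (6138 - 14396) + 33497 = -8258 + 33497 = 25239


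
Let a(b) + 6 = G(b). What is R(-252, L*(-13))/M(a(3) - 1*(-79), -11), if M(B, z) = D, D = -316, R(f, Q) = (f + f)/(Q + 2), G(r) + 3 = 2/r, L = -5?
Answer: 126/5293 ≈ 0.023805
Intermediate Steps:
G(r) = -3 + 2/r
a(b) = -9 + 2/b (a(b) = -6 + (-3 + 2/b) = -9 + 2/b)
R(f, Q) = 2*f/(2 + Q) (R(f, Q) = (2*f)/(2 + Q) = 2*f/(2 + Q))
M(B, z) = -316
R(-252, L*(-13))/M(a(3) - 1*(-79), -11) = (2*(-252)/(2 - 5*(-13)))/(-316) = (2*(-252)/(2 + 65))*(-1/316) = (2*(-252)/67)*(-1/316) = (2*(-252)*(1/67))*(-1/316) = -504/67*(-1/316) = 126/5293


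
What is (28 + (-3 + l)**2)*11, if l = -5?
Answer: 1012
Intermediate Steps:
(28 + (-3 + l)**2)*11 = (28 + (-3 - 5)**2)*11 = (28 + (-8)**2)*11 = (28 + 64)*11 = 92*11 = 1012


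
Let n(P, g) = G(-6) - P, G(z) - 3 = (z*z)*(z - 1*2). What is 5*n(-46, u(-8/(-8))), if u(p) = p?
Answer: -1195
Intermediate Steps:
G(z) = 3 + z²*(-2 + z) (G(z) = 3 + (z*z)*(z - 1*2) = 3 + z²*(z - 2) = 3 + z²*(-2 + z))
n(P, g) = -285 - P (n(P, g) = (3 + (-6)³ - 2*(-6)²) - P = (3 - 216 - 2*36) - P = (3 - 216 - 72) - P = -285 - P)
5*n(-46, u(-8/(-8))) = 5*(-285 - 1*(-46)) = 5*(-285 + 46) = 5*(-239) = -1195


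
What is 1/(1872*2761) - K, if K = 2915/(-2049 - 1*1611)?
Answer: 251107489/315284112 ≈ 0.79645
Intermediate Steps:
K = -583/732 (K = 2915/(-2049 - 1611) = 2915/(-3660) = 2915*(-1/3660) = -583/732 ≈ -0.79645)
1/(1872*2761) - K = 1/(1872*2761) - 1*(-583/732) = (1/1872)*(1/2761) + 583/732 = 1/5168592 + 583/732 = 251107489/315284112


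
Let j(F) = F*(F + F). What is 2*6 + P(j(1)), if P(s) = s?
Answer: 14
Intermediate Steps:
j(F) = 2*F² (j(F) = F*(2*F) = 2*F²)
2*6 + P(j(1)) = 2*6 + 2*1² = 12 + 2*1 = 12 + 2 = 14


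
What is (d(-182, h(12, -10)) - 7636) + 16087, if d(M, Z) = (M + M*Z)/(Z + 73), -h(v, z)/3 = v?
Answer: 319057/37 ≈ 8623.2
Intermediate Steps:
h(v, z) = -3*v
d(M, Z) = (M + M*Z)/(73 + Z)
(d(-182, h(12, -10)) - 7636) + 16087 = (-182*(1 - 3*12)/(73 - 3*12) - 7636) + 16087 = (-182*(1 - 36)/(73 - 36) - 7636) + 16087 = (-182*(-35)/37 - 7636) + 16087 = (-182*1/37*(-35) - 7636) + 16087 = (6370/37 - 7636) + 16087 = -276162/37 + 16087 = 319057/37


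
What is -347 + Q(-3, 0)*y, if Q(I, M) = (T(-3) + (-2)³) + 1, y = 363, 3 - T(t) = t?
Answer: -710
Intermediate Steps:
T(t) = 3 - t
Q(I, M) = -1 (Q(I, M) = ((3 - 1*(-3)) + (-2)³) + 1 = ((3 + 3) - 8) + 1 = (6 - 8) + 1 = -2 + 1 = -1)
-347 + Q(-3, 0)*y = -347 - 1*363 = -347 - 363 = -710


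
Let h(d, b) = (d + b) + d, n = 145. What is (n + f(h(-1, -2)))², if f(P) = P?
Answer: 19881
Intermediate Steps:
h(d, b) = b + 2*d (h(d, b) = (b + d) + d = b + 2*d)
(n + f(h(-1, -2)))² = (145 + (-2 + 2*(-1)))² = (145 + (-2 - 2))² = (145 - 4)² = 141² = 19881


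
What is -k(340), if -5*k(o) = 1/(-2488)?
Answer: -1/12440 ≈ -8.0386e-5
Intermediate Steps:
k(o) = 1/12440 (k(o) = -⅕/(-2488) = -⅕*(-1/2488) = 1/12440)
-k(340) = -1*1/12440 = -1/12440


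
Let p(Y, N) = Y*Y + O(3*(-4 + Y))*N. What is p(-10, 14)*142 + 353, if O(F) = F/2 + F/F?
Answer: -25207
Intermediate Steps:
O(F) = 1 + F/2 (O(F) = F*(½) + 1 = F/2 + 1 = 1 + F/2)
p(Y, N) = Y² + N*(-5 + 3*Y/2) (p(Y, N) = Y*Y + (1 + (3*(-4 + Y))/2)*N = Y² + (1 + (-12 + 3*Y)/2)*N = Y² + (1 + (-6 + 3*Y/2))*N = Y² + (-5 + 3*Y/2)*N = Y² + N*(-5 + 3*Y/2))
p(-10, 14)*142 + 353 = ((-10)² + (½)*14*(-10 + 3*(-10)))*142 + 353 = (100 + (½)*14*(-10 - 30))*142 + 353 = (100 + (½)*14*(-40))*142 + 353 = (100 - 280)*142 + 353 = -180*142 + 353 = -25560 + 353 = -25207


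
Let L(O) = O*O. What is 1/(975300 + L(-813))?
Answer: 1/1636269 ≈ 6.1115e-7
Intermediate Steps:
L(O) = O²
1/(975300 + L(-813)) = 1/(975300 + (-813)²) = 1/(975300 + 660969) = 1/1636269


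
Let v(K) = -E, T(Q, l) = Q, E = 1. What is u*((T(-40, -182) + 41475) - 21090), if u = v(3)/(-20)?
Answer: 4069/4 ≈ 1017.3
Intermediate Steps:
v(K) = -1 (v(K) = -1*1 = -1)
u = 1/20 (u = -1/(-20) = -1*(-1/20) = 1/20 ≈ 0.050000)
u*((T(-40, -182) + 41475) - 21090) = ((-40 + 41475) - 21090)/20 = (41435 - 21090)/20 = (1/20)*20345 = 4069/4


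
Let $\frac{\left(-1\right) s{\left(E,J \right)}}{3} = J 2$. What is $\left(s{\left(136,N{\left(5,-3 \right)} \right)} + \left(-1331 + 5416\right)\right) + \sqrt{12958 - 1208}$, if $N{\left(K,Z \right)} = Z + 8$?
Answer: $4055 + 5 \sqrt{470} \approx 4163.4$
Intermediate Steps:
$N{\left(K,Z \right)} = 8 + Z$
$s{\left(E,J \right)} = - 6 J$ ($s{\left(E,J \right)} = - 3 J 2 = - 3 \cdot 2 J = - 6 J$)
$\left(s{\left(136,N{\left(5,-3 \right)} \right)} + \left(-1331 + 5416\right)\right) + \sqrt{12958 - 1208} = \left(- 6 \left(8 - 3\right) + \left(-1331 + 5416\right)\right) + \sqrt{12958 - 1208} = \left(\left(-6\right) 5 + 4085\right) + \sqrt{11750} = \left(-30 + 4085\right) + 5 \sqrt{470} = 4055 + 5 \sqrt{470}$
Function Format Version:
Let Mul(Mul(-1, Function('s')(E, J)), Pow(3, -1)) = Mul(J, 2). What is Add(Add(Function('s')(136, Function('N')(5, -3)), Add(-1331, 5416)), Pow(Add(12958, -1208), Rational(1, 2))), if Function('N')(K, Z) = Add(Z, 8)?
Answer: Add(4055, Mul(5, Pow(470, Rational(1, 2)))) ≈ 4163.4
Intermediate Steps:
Function('N')(K, Z) = Add(8, Z)
Function('s')(E, J) = Mul(-6, J) (Function('s')(E, J) = Mul(-3, Mul(J, 2)) = Mul(-3, Mul(2, J)) = Mul(-6, J))
Add(Add(Function('s')(136, Function('N')(5, -3)), Add(-1331, 5416)), Pow(Add(12958, -1208), Rational(1, 2))) = Add(Add(Mul(-6, Add(8, -3)), Add(-1331, 5416)), Pow(Add(12958, -1208), Rational(1, 2))) = Add(Add(Mul(-6, 5), 4085), Pow(11750, Rational(1, 2))) = Add(Add(-30, 4085), Mul(5, Pow(470, Rational(1, 2)))) = Add(4055, Mul(5, Pow(470, Rational(1, 2))))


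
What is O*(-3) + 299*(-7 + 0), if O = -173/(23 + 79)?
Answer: -70989/34 ≈ -2087.9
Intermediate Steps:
O = -173/102 ≈ -1.6961
O*(-3) + 299*(-7 + 0) = -173/102*(-3) + 299*(-7 + 0) = 173/34 + 299*(-7) = 173/34 - 2093 = -70989/34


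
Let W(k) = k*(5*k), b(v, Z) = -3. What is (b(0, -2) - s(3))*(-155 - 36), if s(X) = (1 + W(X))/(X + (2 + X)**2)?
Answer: 12415/14 ≈ 886.79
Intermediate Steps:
W(k) = 5*k**2
s(X) = (1 + 5*X**2)/(X + (2 + X)**2)
(b(0, -2) - s(3))*(-155 - 36) = (-3 - (1 + 5*3**2)/(3 + (2 + 3)**2))*(-155 - 36) = (-3 - (1 + 5*9)/(3 + 5**2))*(-191) = (-3 - (1 + 45)/(3 + 25))*(-191) = (-3 - 46/28)*(-191) = (-3 - 1*23/14)*(-191) = (-3 - 23/14)*(-191) = -65/14*(-191) = 12415/14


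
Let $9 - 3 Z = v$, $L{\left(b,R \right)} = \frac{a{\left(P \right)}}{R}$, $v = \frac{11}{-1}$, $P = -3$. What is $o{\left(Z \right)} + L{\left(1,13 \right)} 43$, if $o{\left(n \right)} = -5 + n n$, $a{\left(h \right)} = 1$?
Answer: $\frac{5002}{117} \approx 42.752$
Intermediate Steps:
$v = -11$ ($v = 11 \left(-1\right) = -11$)
$L{\left(b,R \right)} = \frac{1}{R}$ ($L{\left(b,R \right)} = 1 \frac{1}{R} = \frac{1}{R}$)
$Z = \frac{20}{3}$ ($Z = 3 - - \frac{11}{3} = 3 + \frac{11}{3} = \frac{20}{3} \approx 6.6667$)
$o{\left(n \right)} = -5 + n^{2}$
$o{\left(Z \right)} + L{\left(1,13 \right)} 43 = \left(-5 + \left(\frac{20}{3}\right)^{2}\right) + \frac{1}{13} \cdot 43 = \left(-5 + \frac{400}{9}\right) + \frac{1}{13} \cdot 43 = \frac{355}{9} + \frac{43}{13} = \frac{5002}{117}$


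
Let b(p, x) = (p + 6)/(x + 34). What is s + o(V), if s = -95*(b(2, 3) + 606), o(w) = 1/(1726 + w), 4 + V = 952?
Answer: -5697892863/98938 ≈ -57591.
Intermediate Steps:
b(p, x) = (6 + p)/(34 + x)
V = 948 (V = -4 + 952 = 948)
s = -2130850/37 (s = -95*((6 + 2)/(34 + 3) + 606) = -95*(8/37 + 606) = -95*22430/37 = -2130850/37 ≈ -57591.)
s + o(V) = -2130850/37 + 1/(1726 + 948) = -2130850/37 + 1/2674 = -5697892863/98938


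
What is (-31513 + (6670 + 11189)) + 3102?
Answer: -10552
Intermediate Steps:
(-31513 + (6670 + 11189)) + 3102 = (-31513 + 17859) + 3102 = -13654 + 3102 = -10552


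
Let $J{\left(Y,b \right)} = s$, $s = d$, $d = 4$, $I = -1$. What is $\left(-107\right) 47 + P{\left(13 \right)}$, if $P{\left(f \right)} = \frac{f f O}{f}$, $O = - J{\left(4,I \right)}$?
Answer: $-5081$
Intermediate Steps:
$s = 4$
$J{\left(Y,b \right)} = 4$
$O = -4$ ($O = \left(-1\right) 4 = -4$)
$P{\left(f \right)} = - 4 f$ ($P{\left(f \right)} = \frac{f f \left(-4\right)}{f} = \frac{f^{2} \left(-4\right)}{f} = \frac{\left(-4\right) f^{2}}{f} = - 4 f$)
$\left(-107\right) 47 + P{\left(13 \right)} = \left(-107\right) 47 - 52 = -5029 - 52 = -5081$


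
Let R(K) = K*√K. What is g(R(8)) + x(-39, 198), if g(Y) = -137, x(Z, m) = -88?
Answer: -225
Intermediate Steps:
R(K) = K^(3/2)
g(R(8)) + x(-39, 198) = -137 - 88 = -225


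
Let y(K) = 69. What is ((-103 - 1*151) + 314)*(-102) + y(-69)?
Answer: -6051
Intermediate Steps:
((-103 - 1*151) + 314)*(-102) + y(-69) = ((-103 - 1*151) + 314)*(-102) + 69 = ((-103 - 151) + 314)*(-102) + 69 = (-254 + 314)*(-102) + 69 = 60*(-102) + 69 = -6120 + 69 = -6051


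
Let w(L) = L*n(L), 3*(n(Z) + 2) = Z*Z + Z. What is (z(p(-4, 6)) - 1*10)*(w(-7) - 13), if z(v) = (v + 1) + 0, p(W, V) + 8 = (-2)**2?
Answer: 1261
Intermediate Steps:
p(W, V) = -4 (p(W, V) = -8 + (-2)**2 = -8 + 4 = -4)
n(Z) = -2 + Z/3 + Z**2/3 (n(Z) = -2 + (Z*Z + Z)/3 = -2 + (Z**2 + Z)/3 = -2 + (Z + Z**2)/3 = -2 + (Z/3 + Z**2/3) = -2 + Z/3 + Z**2/3)
z(v) = 1 + v (z(v) = (1 + v) + 0 = 1 + v)
w(L) = L*(-2 + L/3 + L**2/3)
(z(p(-4, 6)) - 1*10)*(w(-7) - 13) = ((1 - 4) - 1*10)*((1/3)*(-7)*(-6 - 7 + (-7)**2) - 13) = (-3 - 10)*((1/3)*(-7)*(-6 - 7 + 49) - 13) = -13*((1/3)*(-7)*36 - 13) = -13*(-84 - 13) = -13*(-97) = 1261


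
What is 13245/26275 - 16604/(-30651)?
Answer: 168448519/161071005 ≈ 1.0458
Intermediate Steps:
13245/26275 - 16604/(-30651) = 13245*(1/26275) - 16604*(-1/30651) = 2649/5255 + 16604/30651 = 168448519/161071005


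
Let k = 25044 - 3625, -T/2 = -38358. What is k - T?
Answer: -55297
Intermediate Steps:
T = 76716 (T = -2*(-38358) = 76716)
k = 21419
k - T = 21419 - 1*76716 = 21419 - 76716 = -55297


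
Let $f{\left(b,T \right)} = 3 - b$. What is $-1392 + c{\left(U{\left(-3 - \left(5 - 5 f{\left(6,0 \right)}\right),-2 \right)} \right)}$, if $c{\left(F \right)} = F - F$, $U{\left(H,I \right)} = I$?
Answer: $-1392$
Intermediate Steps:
$c{\left(F \right)} = 0$
$-1392 + c{\left(U{\left(-3 - \left(5 - 5 f{\left(6,0 \right)}\right),-2 \right)} \right)} = -1392 + 0 = -1392$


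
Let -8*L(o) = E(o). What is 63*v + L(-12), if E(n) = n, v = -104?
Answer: -13101/2 ≈ -6550.5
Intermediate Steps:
L(o) = -o/8
63*v + L(-12) = 63*(-104) - ⅛*(-12) = -6552 + 3/2 = -13101/2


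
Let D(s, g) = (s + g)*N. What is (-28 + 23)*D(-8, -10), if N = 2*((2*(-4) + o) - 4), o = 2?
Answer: -1800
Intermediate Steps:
N = -20 (N = 2*((2*(-4) + 2) - 4) = 2*((-8 + 2) - 4) = 2*(-6 - 4) = 2*(-10) = -20)
D(s, g) = -20*g - 20*s (D(s, g) = (s + g)*(-20) = (g + s)*(-20) = -20*g - 20*s)
(-28 + 23)*D(-8, -10) = (-28 + 23)*(-20*(-10) - 20*(-8)) = -5*(200 + 160) = -5*360 = -1800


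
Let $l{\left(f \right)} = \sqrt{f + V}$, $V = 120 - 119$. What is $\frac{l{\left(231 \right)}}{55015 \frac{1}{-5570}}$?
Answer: $- \frac{2228 \sqrt{58}}{11003} \approx -1.5421$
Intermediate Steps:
$V = 1$ ($V = 120 - 119 = 1$)
$l{\left(f \right)} = \sqrt{1 + f}$ ($l{\left(f \right)} = \sqrt{f + 1} = \sqrt{1 + f}$)
$\frac{l{\left(231 \right)}}{55015 \frac{1}{-5570}} = \frac{\sqrt{1 + 231}}{55015 \frac{1}{-5570}} = \frac{\sqrt{232}}{55015 \left(- \frac{1}{5570}\right)} = \frac{2 \sqrt{58}}{- \frac{11003}{1114}} = 2 \sqrt{58} \left(- \frac{1114}{11003}\right) = - \frac{2228 \sqrt{58}}{11003}$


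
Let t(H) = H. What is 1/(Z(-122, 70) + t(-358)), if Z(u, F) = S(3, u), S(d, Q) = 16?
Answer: -1/342 ≈ -0.0029240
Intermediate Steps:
Z(u, F) = 16
1/(Z(-122, 70) + t(-358)) = 1/(16 - 358) = 1/(-342) = -1/342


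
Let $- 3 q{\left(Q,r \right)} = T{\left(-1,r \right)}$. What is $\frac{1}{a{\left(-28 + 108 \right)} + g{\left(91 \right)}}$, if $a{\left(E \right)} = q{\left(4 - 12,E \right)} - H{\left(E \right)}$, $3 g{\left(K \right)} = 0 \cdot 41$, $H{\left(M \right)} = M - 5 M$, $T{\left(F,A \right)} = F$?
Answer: $\frac{3}{961} \approx 0.0031217$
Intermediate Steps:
$q{\left(Q,r \right)} = \frac{1}{3}$ ($q{\left(Q,r \right)} = \left(- \frac{1}{3}\right) \left(-1\right) = \frac{1}{3}$)
$H{\left(M \right)} = - 4 M$
$g{\left(K \right)} = 0$ ($g{\left(K \right)} = \frac{0 \cdot 41}{3} = \frac{1}{3} \cdot 0 = 0$)
$a{\left(E \right)} = \frac{1}{3} + 4 E$ ($a{\left(E \right)} = \frac{1}{3} - - 4 E = \frac{1}{3} + 4 E$)
$\frac{1}{a{\left(-28 + 108 \right)} + g{\left(91 \right)}} = \frac{1}{\left(\frac{1}{3} + 4 \left(-28 + 108\right)\right) + 0} = \frac{1}{\left(\frac{1}{3} + 4 \cdot 80\right) + 0} = \frac{1}{\left(\frac{1}{3} + 320\right) + 0} = \frac{1}{\frac{961}{3} + 0} = \frac{1}{\frac{961}{3}} = \frac{3}{961}$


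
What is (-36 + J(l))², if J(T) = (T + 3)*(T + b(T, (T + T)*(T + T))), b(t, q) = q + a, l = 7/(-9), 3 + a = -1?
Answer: 903844096/531441 ≈ 1700.7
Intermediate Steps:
a = -4 (a = -3 - 1 = -4)
l = -7/9 (l = 7*(-⅑) = -7/9 ≈ -0.77778)
b(t, q) = -4 + q (b(t, q) = q - 4 = -4 + q)
J(T) = (3 + T)*(-4 + T + 4*T²) (J(T) = (T + 3)*(T + (-4 + (T + T)*(T + T))) = (3 + T)*(T + (-4 + (2*T)*(2*T))) = (3 + T)*(T + (-4 + 4*T²)) = (3 + T)*(-4 + T + 4*T²))
(-36 + J(l))² = (-36 + (-12 - 1*(-7/9) + 4*(-7/9)³ + 13*(-7/9)²))² = (-36 + (-12 + 7/9 + 4*(-343/729) + 13*(49/81)))² = (-36 + (-12 + 7/9 - 1372/729 + 637/81))² = (-36 - 3820/729)² = (-30064/729)² = 903844096/531441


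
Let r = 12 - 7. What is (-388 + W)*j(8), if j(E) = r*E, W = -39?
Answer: -17080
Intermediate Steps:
r = 5
j(E) = 5*E
(-388 + W)*j(8) = (-388 - 39)*(5*8) = -427*40 = -17080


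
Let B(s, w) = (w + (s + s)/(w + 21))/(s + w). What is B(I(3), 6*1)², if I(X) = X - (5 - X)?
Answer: 26896/35721 ≈ 0.75295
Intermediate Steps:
I(X) = -5 + 2*X (I(X) = X + (-5 + X) = -5 + 2*X)
B(s, w) = (w + 2*s/(21 + w))/(s + w) (B(s, w) = (w + (2*s)/(21 + w))/(s + w) = (w + 2*s/(21 + w))/(s + w))
B(I(3), 6*1)² = (((6*1)² + 2*(-5 + 2*3) + 21*(6*1))/((6*1)² + 21*(-5 + 2*3) + 21*(6*1) + (-5 + 2*3)*(6*1)))² = ((6² + 2*(-5 + 6) + 21*6)/(6² + 21*(-5 + 6) + 21*6 + (-5 + 6)*6))² = ((36 + 2*1 + 126)/(36 + 21*1 + 126 + 1*6))² = ((36 + 2 + 126)/(36 + 21 + 126 + 6))² = (164/189)² = 26896/35721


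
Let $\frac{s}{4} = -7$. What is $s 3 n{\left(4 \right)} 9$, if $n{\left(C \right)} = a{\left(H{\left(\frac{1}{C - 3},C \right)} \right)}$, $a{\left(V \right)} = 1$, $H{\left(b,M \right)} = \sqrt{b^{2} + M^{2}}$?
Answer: $-756$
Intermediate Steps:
$s = -28$ ($s = 4 \left(-7\right) = -28$)
$H{\left(b,M \right)} = \sqrt{M^{2} + b^{2}}$
$n{\left(C \right)} = 1$
$s 3 n{\left(4 \right)} 9 = \left(-28\right) 3 \cdot 1 \cdot 9 = \left(-84\right) 1 \cdot 9 = \left(-84\right) 9 = -756$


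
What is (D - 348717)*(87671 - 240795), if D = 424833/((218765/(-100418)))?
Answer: 18213786615329676/218765 ≈ 8.3257e+10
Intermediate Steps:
D = -42660880194/218765 (D = 424833/((218765*(-1/100418))) = 424833/(-218765/100418) = 424833*(-100418/218765) = -42660880194/218765 ≈ -1.9501e+5)
(D - 348717)*(87671 - 240795) = (-42660880194/218765 - 348717)*(87671 - 240795) = -118947954699/218765*(-153124) = 18213786615329676/218765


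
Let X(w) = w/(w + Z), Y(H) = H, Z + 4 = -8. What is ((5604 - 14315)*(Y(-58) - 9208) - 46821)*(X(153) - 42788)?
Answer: -162224762315425/47 ≈ -3.4516e+12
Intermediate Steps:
Z = -12 (Z = -4 - 8 = -12)
X(w) = w/(-12 + w) (X(w) = w/(w - 12) = w/(-12 + w))
((5604 - 14315)*(Y(-58) - 9208) - 46821)*(X(153) - 42788) = ((5604 - 14315)*(-58 - 9208) - 46821)*(153/(-12 + 153) - 42788) = (-8711*(-9266) - 46821)*(153/141 - 42788) = (80716126 - 46821)*(153*(1/141) - 42788) = 80669305*(51/47 - 42788) = 80669305*(-2010985/47) = -162224762315425/47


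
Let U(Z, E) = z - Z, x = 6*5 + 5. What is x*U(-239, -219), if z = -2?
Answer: 8295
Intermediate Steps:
x = 35 (x = 30 + 5 = 35)
U(Z, E) = -2 - Z
x*U(-239, -219) = 35*(-2 - 1*(-239)) = 35*(-2 + 239) = 35*237 = 8295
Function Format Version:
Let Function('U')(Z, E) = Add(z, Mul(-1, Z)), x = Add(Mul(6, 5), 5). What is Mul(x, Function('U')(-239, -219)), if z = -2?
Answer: 8295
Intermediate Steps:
x = 35 (x = Add(30, 5) = 35)
Function('U')(Z, E) = Add(-2, Mul(-1, Z))
Mul(x, Function('U')(-239, -219)) = Mul(35, Add(-2, Mul(-1, -239))) = Mul(35, Add(-2, 239)) = Mul(35, 237) = 8295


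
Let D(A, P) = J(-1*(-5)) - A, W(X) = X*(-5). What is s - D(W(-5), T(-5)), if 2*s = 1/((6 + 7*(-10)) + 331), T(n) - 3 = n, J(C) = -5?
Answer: 16021/534 ≈ 30.002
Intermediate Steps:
T(n) = 3 + n
W(X) = -5*X
D(A, P) = -5 - A
s = 1/534 (s = 1/(2*((6 + 7*(-10)) + 331)) = 1/(2*((6 - 70) + 331)) = 1/(2*(-64 + 331)) = (1/2)/267 = (1/2)*(1/267) = 1/534 ≈ 0.0018727)
s - D(W(-5), T(-5)) = 1/534 - (-5 - (-5)*(-5)) = 1/534 - (-5 - 1*25) = 1/534 - (-5 - 25) = 1/534 - 1*(-30) = 1/534 + 30 = 16021/534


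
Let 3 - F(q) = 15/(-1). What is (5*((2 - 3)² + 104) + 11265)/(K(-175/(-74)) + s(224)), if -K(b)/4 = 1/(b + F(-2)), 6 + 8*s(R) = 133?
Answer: 47380080/63007 ≈ 751.98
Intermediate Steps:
F(q) = 18 (F(q) = 3 - 15/(-1) = 3 - 15*(-1) = 3 - 1*(-15) = 3 + 15 = 18)
s(R) = 127/8 (s(R) = -¾ + (⅛)*133 = -¾ + 133/8 = 127/8)
K(b) = -4/(18 + b) (K(b) = -4/(b + 18) = -4/(18 + b))
(5*((2 - 3)² + 104) + 11265)/(K(-175/(-74)) + s(224)) = (5*((2 - 3)² + 104) + 11265)/(-4/(18 - 175/(-74)) + 127/8) = (5*((-1)² + 104) + 11265)/(-4/(18 - 175*(-1/74)) + 127/8) = (5*(1 + 104) + 11265)/(-4/(18 + 175/74) + 127/8) = (5*105 + 11265)/(-4/1507/74 + 127/8) = (525 + 11265)/(-4*74/1507 + 127/8) = 11790/(-296/1507 + 127/8) = 11790/(189021/12056) = 11790*(12056/189021) = 47380080/63007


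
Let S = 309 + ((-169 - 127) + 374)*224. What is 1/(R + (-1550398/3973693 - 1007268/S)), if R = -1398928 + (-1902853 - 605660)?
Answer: -23552078411/92029700198832105 ≈ -2.5592e-7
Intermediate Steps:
S = 17781 (S = 309 + (-296 + 374)*224 = 309 + 78*224 = 309 + 17472 = 17781)
R = -3907441 (R = -1398928 - 2508513 = -3907441)
1/(R + (-1550398/3973693 - 1007268/S)) = 1/(-3907441 + (-1550398/3973693 - 1007268/17781)) = 1/(-3907441 + (-1550398*1/3973693 - 1007268*1/17781)) = 1/(-3907441 + (-1550398/3973693 - 335756/5927)) = 1/(-3907441 - 1343380475854/23552078411) = 1/(-92029700198832105/23552078411) = -23552078411/92029700198832105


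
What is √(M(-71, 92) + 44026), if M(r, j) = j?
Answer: 3*√4902 ≈ 210.04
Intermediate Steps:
√(M(-71, 92) + 44026) = √(92 + 44026) = √44118 = 3*√4902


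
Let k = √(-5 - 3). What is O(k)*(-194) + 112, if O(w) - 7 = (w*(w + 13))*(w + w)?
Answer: 39106 + 6208*I*√2 ≈ 39106.0 + 8779.4*I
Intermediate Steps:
k = 2*I*√2 (k = √(-8) = 2*I*√2 ≈ 2.8284*I)
O(w) = 7 + 2*w²*(13 + w) (O(w) = 7 + (w*(w + 13))*(w + w) = 7 + (w*(13 + w))*(2*w) = 7 + 2*w²*(13 + w))
O(k)*(-194) + 112 = (7 + 2*(2*I*√2)³ + 26*(2*I*√2)²)*(-194) + 112 = (7 + 2*(-16*I*√2) + 26*(-8))*(-194) + 112 = (7 - 32*I*√2 - 208)*(-194) + 112 = (-201 - 32*I*√2)*(-194) + 112 = (38994 + 6208*I*√2) + 112 = 39106 + 6208*I*√2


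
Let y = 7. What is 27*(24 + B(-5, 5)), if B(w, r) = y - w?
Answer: 972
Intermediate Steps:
B(w, r) = 7 - w
27*(24 + B(-5, 5)) = 27*(24 + (7 - 1*(-5))) = 27*(24 + (7 + 5)) = 27*(24 + 12) = 27*36 = 972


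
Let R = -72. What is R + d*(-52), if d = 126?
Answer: -6624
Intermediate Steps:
R + d*(-52) = -72 + 126*(-52) = -72 - 6552 = -6624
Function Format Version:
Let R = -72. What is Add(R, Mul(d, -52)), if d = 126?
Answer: -6624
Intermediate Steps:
Add(R, Mul(d, -52)) = Add(-72, Mul(126, -52)) = Add(-72, -6552) = -6624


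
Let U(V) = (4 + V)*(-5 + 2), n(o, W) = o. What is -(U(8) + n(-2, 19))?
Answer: 38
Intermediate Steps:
U(V) = -12 - 3*V (U(V) = (4 + V)*(-3) = -12 - 3*V)
-(U(8) + n(-2, 19)) = -((-12 - 3*8) - 2) = -((-12 - 24) - 2) = -(-36 - 2) = -1*(-38) = 38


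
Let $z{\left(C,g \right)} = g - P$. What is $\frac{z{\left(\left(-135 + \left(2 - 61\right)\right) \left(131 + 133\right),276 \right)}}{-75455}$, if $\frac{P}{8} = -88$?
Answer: $- \frac{196}{15091} \approx -0.012988$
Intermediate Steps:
$P = -704$ ($P = 8 \left(-88\right) = -704$)
$z{\left(C,g \right)} = 704 + g$ ($z{\left(C,g \right)} = g - -704 = g + 704 = 704 + g$)
$\frac{z{\left(\left(-135 + \left(2 - 61\right)\right) \left(131 + 133\right),276 \right)}}{-75455} = \frac{704 + 276}{-75455} = 980 \left(- \frac{1}{75455}\right) = - \frac{196}{15091}$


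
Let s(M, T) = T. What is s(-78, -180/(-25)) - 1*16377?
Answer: -81849/5 ≈ -16370.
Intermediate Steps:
s(-78, -180/(-25)) - 1*16377 = -180/(-25) - 1*16377 = -180*(-1/25) - 16377 = 36/5 - 16377 = -81849/5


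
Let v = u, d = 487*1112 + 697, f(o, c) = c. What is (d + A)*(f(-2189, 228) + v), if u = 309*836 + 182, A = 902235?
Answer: 373735053384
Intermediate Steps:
d = 542241 (d = 541544 + 697 = 542241)
u = 258506 (u = 258324 + 182 = 258506)
v = 258506
(d + A)*(f(-2189, 228) + v) = (542241 + 902235)*(228 + 258506) = 1444476*258734 = 373735053384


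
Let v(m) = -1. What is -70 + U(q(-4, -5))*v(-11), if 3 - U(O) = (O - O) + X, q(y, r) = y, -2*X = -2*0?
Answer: -73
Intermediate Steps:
X = 0 (X = -(-1)*0 = -½*0 = 0)
U(O) = 3 (U(O) = 3 - ((O - O) + 0) = 3 - (0 + 0) = 3 - 1*0 = 3 + 0 = 3)
-70 + U(q(-4, -5))*v(-11) = -70 + 3*(-1) = -70 - 3 = -73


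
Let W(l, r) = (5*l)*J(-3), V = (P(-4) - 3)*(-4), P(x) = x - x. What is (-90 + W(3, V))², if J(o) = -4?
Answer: 22500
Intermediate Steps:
P(x) = 0
V = 12 (V = (0 - 3)*(-4) = -3*(-4) = 12)
W(l, r) = -20*l (W(l, r) = (5*l)*(-4) = -20*l)
(-90 + W(3, V))² = (-90 - 20*3)² = (-90 - 60)² = (-150)² = 22500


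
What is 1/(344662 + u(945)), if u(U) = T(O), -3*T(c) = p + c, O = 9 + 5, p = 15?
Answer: 3/1033957 ≈ 2.9015e-6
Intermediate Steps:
O = 14
T(c) = -5 - c/3 (T(c) = -(15 + c)/3 = -5 - c/3)
u(U) = -29/3 (u(U) = -5 - 1/3*14 = -5 - 14/3 = -29/3)
1/(344662 + u(945)) = 1/(344662 - 29/3) = 1/(1033957/3) = 3/1033957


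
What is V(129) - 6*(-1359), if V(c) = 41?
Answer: 8195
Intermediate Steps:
V(129) - 6*(-1359) = 41 - 6*(-1359) = 41 - 1*(-8154) = 41 + 8154 = 8195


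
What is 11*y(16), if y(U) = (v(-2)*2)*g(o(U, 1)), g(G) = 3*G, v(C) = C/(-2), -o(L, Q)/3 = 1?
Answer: -198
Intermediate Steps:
o(L, Q) = -3 (o(L, Q) = -3*1 = -3)
v(C) = -C/2 (v(C) = C*(-½) = -C/2)
y(U) = -18 (y(U) = (-½*(-2)*2)*(3*(-3)) = (1*2)*(-9) = 2*(-9) = -18)
11*y(16) = 11*(-18) = -198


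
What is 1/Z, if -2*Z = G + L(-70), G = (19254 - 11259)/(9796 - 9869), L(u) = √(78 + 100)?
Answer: 1167270/62971463 + 10658*√178/62971463 ≈ 0.020795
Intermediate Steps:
L(u) = √178
G = -7995/73 (G = 7995/(-73) = 7995*(-1/73) = -7995/73 ≈ -109.52)
Z = 7995/146 - √178/2 (Z = -(-7995/73 + √178)/2 = 7995/146 - √178/2 ≈ 48.089)
1/Z = 1/(7995/146 - √178/2)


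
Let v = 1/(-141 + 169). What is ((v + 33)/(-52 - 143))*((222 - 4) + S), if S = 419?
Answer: -1295/12 ≈ -107.92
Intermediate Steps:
v = 1/28 ≈ 0.035714
((v + 33)/(-52 - 143))*((222 - 4) + S) = ((1/28 + 33)/(-52 - 143))*((222 - 4) + 419) = ((925/28)/(-195))*(218 + 419) = ((925/28)*(-1/195))*637 = -185/1092*637 = -1295/12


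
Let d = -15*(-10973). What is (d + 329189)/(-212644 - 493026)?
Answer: -246892/352835 ≈ -0.69974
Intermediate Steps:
d = 164595
(d + 329189)/(-212644 - 493026) = (164595 + 329189)/(-212644 - 493026) = 493784/(-705670) = 493784*(-1/705670) = -246892/352835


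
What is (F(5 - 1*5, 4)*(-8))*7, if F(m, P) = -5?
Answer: 280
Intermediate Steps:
(F(5 - 1*5, 4)*(-8))*7 = -5*(-8)*7 = 40*7 = 280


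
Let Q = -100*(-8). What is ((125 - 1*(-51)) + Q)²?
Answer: 952576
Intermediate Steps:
Q = 800
((125 - 1*(-51)) + Q)² = ((125 - 1*(-51)) + 800)² = ((125 + 51) + 800)² = (176 + 800)² = 976² = 952576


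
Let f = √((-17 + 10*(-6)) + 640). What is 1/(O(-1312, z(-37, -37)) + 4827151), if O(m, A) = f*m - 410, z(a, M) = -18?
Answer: 4826741/23296459564409 + 1312*√563/23296459564409 ≈ 2.0852e-7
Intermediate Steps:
f = √563 (f = √((-17 - 60) + 640) = √(-77 + 640) = √563 ≈ 23.728)
O(m, A) = -410 + m*√563 (O(m, A) = √563*m - 410 = m*√563 - 410 = -410 + m*√563)
1/(O(-1312, z(-37, -37)) + 4827151) = 1/((-410 - 1312*√563) + 4827151) = 1/(4826741 - 1312*√563)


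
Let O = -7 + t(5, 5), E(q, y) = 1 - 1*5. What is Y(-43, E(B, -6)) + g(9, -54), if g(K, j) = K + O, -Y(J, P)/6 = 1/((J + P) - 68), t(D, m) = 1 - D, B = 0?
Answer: -224/115 ≈ -1.9478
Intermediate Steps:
E(q, y) = -4 (E(q, y) = 1 - 5 = -4)
O = -11 (O = -7 + (1 - 1*5) = -7 + (1 - 5) = -7 - 4 = -11)
Y(J, P) = -6/(-68 + J + P) (Y(J, P) = -6/((J + P) - 68) = -6/(-68 + J + P))
g(K, j) = -11 + K (g(K, j) = K - 11 = -11 + K)
Y(-43, E(B, -6)) + g(9, -54) = -6/(-68 - 43 - 4) + (-11 + 9) = -6/(-115) - 2 = -6*(-1/115) - 2 = 6/115 - 2 = -224/115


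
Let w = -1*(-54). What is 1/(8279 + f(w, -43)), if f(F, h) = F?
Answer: 1/8333 ≈ 0.00012000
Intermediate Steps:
w = 54
1/(8279 + f(w, -43)) = 1/(8279 + 54) = 1/8333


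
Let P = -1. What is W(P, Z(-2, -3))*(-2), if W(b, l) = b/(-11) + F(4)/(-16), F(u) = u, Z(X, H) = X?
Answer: 7/22 ≈ 0.31818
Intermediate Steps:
W(b, l) = -¼ - b/11 (W(b, l) = b/(-11) + 4/(-16) = b*(-1/11) + 4*(-1/16) = -b/11 - ¼ = -¼ - b/11)
W(P, Z(-2, -3))*(-2) = (-¼ - 1/11*(-1))*(-2) = (-¼ + 1/11)*(-2) = -7/44*(-2) = 7/22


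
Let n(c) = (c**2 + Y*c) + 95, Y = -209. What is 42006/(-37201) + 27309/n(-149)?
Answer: -1228752513/1987909837 ≈ -0.61811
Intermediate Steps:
n(c) = 95 + c**2 - 209*c (n(c) = (c**2 - 209*c) + 95 = 95 + c**2 - 209*c)
42006/(-37201) + 27309/n(-149) = 42006/(-37201) + 27309/(95 + (-149)**2 - 209*(-149)) = 42006*(-1/37201) + 27309/(95 + 22201 + 31141) = -42006/37201 + 27309/53437 = -1228752513/1987909837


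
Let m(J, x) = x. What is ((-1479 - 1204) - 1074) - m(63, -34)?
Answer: -3723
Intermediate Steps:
((-1479 - 1204) - 1074) - m(63, -34) = ((-1479 - 1204) - 1074) - 1*(-34) = (-2683 - 1074) + 34 = -3757 + 34 = -3723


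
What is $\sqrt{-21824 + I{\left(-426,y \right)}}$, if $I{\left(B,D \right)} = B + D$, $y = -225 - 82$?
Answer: $i \sqrt{22557} \approx 150.19 i$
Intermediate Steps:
$y = -307$ ($y = -225 - 82 = -307$)
$\sqrt{-21824 + I{\left(-426,y \right)}} = \sqrt{-21824 - 733} = \sqrt{-22557} = i \sqrt{22557}$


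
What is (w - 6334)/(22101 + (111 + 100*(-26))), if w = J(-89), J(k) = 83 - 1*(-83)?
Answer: -1542/4903 ≈ -0.31450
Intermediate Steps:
J(k) = 166 (J(k) = 83 + 83 = 166)
w = 166
(w - 6334)/(22101 + (111 + 100*(-26))) = (166 - 6334)/(22101 + (111 + 100*(-26))) = -6168/(22101 + (111 - 2600)) = -6168/(22101 - 2489) = -6168/19612 = -6168*1/19612 = -1542/4903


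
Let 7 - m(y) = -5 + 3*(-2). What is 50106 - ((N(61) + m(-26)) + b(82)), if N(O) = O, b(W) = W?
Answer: 49945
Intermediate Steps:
m(y) = 18 (m(y) = 7 - (-5 + 3*(-2)) = 7 - (-5 - 6) = 7 - 1*(-11) = 7 + 11 = 18)
50106 - ((N(61) + m(-26)) + b(82)) = 50106 - ((61 + 18) + 82) = 50106 - (79 + 82) = 50106 - 1*161 = 50106 - 161 = 49945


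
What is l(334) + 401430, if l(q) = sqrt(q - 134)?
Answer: 401430 + 10*sqrt(2) ≈ 4.0144e+5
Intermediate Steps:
l(q) = sqrt(-134 + q)
l(334) + 401430 = sqrt(-134 + 334) + 401430 = sqrt(200) + 401430 = 10*sqrt(2) + 401430 = 401430 + 10*sqrt(2)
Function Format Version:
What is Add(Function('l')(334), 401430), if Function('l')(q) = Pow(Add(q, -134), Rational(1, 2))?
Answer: Add(401430, Mul(10, Pow(2, Rational(1, 2)))) ≈ 4.0144e+5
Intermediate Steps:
Function('l')(q) = Pow(Add(-134, q), Rational(1, 2))
Add(Function('l')(334), 401430) = Add(Pow(Add(-134, 334), Rational(1, 2)), 401430) = Add(Pow(200, Rational(1, 2)), 401430) = Add(Mul(10, Pow(2, Rational(1, 2))), 401430) = Add(401430, Mul(10, Pow(2, Rational(1, 2))))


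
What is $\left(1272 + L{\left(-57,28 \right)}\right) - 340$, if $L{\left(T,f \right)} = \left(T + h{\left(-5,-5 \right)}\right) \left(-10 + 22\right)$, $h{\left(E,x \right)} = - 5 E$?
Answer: $548$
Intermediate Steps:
$L{\left(T,f \right)} = 300 + 12 T$ ($L{\left(T,f \right)} = \left(T - -25\right) \left(-10 + 22\right) = \left(T + 25\right) 12 = \left(25 + T\right) 12 = 300 + 12 T$)
$\left(1272 + L{\left(-57,28 \right)}\right) - 340 = \left(1272 + \left(300 + 12 \left(-57\right)\right)\right) - 340 = \left(1272 + \left(300 - 684\right)\right) - 340 = \left(1272 - 384\right) - 340 = 888 - 340 = 548$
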